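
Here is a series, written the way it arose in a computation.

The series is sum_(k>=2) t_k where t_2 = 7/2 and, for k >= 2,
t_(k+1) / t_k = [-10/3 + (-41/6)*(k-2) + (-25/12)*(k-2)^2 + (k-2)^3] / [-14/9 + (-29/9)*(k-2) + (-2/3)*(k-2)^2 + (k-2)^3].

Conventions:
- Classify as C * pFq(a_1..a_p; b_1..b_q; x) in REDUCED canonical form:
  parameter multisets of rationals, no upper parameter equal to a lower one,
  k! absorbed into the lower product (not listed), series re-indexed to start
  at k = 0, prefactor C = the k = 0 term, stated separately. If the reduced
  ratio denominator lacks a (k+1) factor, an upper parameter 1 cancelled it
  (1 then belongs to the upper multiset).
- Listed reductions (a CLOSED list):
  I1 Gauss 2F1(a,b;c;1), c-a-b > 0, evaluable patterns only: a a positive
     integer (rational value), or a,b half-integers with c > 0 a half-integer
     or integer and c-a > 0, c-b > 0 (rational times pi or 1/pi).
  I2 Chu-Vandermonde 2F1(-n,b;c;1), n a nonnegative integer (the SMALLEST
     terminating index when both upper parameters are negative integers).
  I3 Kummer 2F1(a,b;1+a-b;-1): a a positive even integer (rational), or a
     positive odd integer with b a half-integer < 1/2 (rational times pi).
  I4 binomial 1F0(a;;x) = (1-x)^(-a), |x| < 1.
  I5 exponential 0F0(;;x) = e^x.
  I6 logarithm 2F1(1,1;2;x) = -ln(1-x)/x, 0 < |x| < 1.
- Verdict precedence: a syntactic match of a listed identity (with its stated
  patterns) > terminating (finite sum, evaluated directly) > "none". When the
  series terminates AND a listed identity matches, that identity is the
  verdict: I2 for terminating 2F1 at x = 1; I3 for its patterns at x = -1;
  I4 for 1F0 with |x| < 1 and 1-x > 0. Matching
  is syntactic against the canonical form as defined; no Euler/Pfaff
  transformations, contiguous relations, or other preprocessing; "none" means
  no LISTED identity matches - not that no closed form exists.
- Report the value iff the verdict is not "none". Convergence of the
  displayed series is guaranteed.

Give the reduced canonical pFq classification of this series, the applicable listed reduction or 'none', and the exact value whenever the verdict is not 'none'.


Key observation: x = 1 and the ratio is unreduced: k + 2/3 divides both sides (C = 7/2, x = 1).
Ratio: r(k) = 1 * (k-4) (k+5/4) / [(k-7/3) (k+1)] ; factor over Q: parameters, x = 1, and C = 7/2.

Prefactor 7/2, argument 1: 2F1 with upper {-4, 5/4} over lower {-7/3}. Verdict: the Chu-Vandermonde identity I2 applies (terminating 2F1 at x = 1 with n = 4, b = 5/4, c = -7/3). Value: -177289/4096.


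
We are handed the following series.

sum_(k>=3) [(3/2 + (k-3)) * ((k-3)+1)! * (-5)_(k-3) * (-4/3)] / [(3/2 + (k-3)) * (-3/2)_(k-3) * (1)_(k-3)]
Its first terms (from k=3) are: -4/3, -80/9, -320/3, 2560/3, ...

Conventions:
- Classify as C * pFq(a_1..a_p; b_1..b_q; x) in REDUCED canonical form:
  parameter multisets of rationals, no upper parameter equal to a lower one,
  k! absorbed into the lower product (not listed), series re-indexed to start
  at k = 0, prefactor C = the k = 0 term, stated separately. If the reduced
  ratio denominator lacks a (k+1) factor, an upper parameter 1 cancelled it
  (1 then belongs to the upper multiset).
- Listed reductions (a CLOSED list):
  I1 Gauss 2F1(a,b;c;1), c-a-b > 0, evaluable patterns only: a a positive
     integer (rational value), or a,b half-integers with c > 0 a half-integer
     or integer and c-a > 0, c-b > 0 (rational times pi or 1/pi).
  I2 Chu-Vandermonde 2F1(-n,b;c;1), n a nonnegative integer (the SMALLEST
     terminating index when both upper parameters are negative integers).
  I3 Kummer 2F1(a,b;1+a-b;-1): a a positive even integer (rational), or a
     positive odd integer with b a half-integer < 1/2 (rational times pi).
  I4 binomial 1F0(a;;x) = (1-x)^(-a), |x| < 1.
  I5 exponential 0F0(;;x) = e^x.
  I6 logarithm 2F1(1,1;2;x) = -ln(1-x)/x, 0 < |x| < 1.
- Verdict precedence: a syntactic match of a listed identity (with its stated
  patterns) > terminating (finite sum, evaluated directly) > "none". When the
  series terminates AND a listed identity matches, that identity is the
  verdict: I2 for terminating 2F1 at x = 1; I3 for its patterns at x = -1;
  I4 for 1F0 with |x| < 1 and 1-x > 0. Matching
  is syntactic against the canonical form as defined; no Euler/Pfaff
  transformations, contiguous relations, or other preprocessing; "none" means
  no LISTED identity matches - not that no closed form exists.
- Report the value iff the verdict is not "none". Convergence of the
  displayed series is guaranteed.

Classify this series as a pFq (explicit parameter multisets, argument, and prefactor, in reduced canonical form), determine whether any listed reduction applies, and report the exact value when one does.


The series (x = 1) is 2F1: upper {-5, 2}, lower {-3/2}, prefactor -4/3. Verdict: the Chu-Vandermonde identity I2 matches (terminating 2F1 at x = 1 with n = 5, b = 2, c = -3/2). Its exact value is -28/9.

Structural cue: t_0 = -4/3 here, and (1)_k (C = -4/3) is k! itself.
Term ratio: r(k) = 1 * (k-5) (k+2) / [(k-3/2) (k+1)] - rational in k, leading ratio 1; with t_0 = -4/3, classification follows.


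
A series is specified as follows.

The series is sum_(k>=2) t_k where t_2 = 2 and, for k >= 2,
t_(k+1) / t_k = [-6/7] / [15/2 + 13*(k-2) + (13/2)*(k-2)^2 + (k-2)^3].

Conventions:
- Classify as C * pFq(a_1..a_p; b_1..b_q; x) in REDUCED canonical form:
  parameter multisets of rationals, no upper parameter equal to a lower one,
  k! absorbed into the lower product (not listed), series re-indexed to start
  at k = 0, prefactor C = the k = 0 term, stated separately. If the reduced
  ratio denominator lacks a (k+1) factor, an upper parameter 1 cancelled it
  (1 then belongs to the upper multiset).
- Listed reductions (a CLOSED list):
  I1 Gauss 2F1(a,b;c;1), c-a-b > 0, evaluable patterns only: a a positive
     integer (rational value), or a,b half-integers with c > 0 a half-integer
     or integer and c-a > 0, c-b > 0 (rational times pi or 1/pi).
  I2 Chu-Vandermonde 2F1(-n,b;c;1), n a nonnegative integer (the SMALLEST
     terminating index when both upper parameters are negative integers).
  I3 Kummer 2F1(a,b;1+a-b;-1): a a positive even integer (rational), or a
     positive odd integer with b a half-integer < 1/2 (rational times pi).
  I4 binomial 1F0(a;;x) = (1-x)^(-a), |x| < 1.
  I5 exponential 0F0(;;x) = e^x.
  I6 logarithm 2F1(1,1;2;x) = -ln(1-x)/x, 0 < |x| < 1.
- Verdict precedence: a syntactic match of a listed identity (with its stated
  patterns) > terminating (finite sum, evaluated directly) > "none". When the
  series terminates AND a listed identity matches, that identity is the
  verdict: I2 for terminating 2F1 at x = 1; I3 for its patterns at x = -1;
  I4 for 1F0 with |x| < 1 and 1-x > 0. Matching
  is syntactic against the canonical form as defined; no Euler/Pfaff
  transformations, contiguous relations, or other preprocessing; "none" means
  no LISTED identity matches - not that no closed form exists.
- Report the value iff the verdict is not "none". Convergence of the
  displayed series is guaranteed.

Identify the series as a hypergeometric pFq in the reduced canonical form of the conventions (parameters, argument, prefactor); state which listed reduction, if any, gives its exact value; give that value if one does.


Classification (C = 2): 0F2 with upper {-}, lower {5/2, 3}, argument x = -6/7. Verdict: none (x = -6/7): each listed identity misses the multisets {-} ; {5/2, 3}.

Key step: x = (-6/7) and factor the ratio over Q (prefactor 2): negated roots = parameters.
Step ratio: r(k) = (-6/7) * 1 / [(k+5/2) (k+3) (k+1)] - poly over poly, x = (-6/7) from leading terms; C = 2 at k = 0.


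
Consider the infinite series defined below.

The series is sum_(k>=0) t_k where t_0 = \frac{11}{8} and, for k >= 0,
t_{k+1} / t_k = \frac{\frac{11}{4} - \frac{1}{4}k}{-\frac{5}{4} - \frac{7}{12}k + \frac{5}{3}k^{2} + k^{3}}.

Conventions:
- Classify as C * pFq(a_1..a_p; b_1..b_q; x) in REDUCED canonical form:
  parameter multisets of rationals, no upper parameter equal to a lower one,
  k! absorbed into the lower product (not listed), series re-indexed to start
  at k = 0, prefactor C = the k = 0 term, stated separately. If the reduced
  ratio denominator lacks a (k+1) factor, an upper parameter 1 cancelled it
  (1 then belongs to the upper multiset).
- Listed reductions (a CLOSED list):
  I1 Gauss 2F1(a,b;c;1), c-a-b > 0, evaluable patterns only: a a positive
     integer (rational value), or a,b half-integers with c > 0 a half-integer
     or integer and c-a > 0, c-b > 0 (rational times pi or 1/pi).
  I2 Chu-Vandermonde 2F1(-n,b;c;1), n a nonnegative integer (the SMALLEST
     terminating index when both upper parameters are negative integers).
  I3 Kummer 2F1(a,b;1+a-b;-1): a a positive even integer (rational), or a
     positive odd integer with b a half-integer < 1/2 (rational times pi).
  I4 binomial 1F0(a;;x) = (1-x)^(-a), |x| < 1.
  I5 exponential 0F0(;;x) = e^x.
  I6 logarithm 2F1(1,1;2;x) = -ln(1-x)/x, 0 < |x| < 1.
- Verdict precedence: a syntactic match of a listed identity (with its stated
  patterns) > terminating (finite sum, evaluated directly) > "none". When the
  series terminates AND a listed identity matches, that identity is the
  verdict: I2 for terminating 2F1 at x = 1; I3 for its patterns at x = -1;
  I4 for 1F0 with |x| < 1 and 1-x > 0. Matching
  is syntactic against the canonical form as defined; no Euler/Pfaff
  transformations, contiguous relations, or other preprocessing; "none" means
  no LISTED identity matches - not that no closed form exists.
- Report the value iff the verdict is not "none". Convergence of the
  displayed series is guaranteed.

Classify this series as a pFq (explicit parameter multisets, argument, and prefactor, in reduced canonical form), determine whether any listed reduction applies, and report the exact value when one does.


x = -\frac{1}{4} here; the reduced form reads 1F2, upper {-11}, lower {-\frac{5}{6}, \frac{3}{2}}, C = \frac{11}{8}. Verdict: terminating - upper parameter -11 makes this a finite sum (last index 11), evaluated exactly. Its exact value is -\frac{42411823613484706576128}{3398642223622317546875}.

First insight: t_0 = \frac{11}{8} here, and factor the ratio over Q (C = 11/8): negated roots = parameters.
Consecutive-term ratio: r(k) = -\frac{1}{4} * (k-11) / [(k-\frac{5}{6}) (k+\frac{3}{2}) (k+1)] - rational; roots negated = parameters, x = -\frac{1}{4}, C = \frac{11}{8}.


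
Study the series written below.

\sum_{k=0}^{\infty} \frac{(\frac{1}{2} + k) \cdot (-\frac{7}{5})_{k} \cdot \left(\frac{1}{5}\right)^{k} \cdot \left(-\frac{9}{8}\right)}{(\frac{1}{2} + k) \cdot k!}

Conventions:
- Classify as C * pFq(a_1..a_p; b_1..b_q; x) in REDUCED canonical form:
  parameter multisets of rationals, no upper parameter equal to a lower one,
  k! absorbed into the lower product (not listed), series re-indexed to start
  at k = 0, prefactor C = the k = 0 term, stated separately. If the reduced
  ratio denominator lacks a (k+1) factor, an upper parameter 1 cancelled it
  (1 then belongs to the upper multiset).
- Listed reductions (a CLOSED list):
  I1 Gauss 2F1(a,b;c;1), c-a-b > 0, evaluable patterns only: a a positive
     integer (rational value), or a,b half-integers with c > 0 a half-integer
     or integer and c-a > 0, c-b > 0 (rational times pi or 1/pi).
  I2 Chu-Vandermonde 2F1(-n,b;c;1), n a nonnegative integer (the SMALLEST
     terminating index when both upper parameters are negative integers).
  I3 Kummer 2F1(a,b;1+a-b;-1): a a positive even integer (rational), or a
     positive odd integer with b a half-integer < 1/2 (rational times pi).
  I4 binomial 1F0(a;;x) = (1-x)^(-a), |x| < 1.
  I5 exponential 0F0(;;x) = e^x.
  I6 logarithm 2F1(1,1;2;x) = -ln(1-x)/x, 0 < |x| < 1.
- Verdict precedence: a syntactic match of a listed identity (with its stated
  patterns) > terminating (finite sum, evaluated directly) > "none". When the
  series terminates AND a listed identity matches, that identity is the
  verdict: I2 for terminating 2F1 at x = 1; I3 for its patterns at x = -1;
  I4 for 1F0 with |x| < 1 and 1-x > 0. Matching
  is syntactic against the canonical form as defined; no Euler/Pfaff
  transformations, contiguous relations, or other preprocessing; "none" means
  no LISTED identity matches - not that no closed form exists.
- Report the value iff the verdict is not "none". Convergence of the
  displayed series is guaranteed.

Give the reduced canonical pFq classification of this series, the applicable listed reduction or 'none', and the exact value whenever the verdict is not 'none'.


With C = -\frac{9}{8}: the canonical form is 1F0(-\frac{7}{5}; -; \frac{1}{5}). Verdict: binomial (I4) applies (the 1F0 binomial series: exponent 7/5, x = \frac{1}{5}). Exact value: \left(-\frac{9}{8}\right) \cdot \left(\frac{4}{5}\right)^{\frac{7}{5}}.

Key step: t_0 being -\frac{9}{8}, k + 1/2 divides numerator and denominator alike; prefactor -9/8 after cancelling.
Consecutive-term ratio: r(k) = \frac{1}{5} * (k-\frac{7}{5}) / [(k+1)] - rational; roots negated = parameters, x = \frac{1}{5}, C = -\frac{9}{8}.


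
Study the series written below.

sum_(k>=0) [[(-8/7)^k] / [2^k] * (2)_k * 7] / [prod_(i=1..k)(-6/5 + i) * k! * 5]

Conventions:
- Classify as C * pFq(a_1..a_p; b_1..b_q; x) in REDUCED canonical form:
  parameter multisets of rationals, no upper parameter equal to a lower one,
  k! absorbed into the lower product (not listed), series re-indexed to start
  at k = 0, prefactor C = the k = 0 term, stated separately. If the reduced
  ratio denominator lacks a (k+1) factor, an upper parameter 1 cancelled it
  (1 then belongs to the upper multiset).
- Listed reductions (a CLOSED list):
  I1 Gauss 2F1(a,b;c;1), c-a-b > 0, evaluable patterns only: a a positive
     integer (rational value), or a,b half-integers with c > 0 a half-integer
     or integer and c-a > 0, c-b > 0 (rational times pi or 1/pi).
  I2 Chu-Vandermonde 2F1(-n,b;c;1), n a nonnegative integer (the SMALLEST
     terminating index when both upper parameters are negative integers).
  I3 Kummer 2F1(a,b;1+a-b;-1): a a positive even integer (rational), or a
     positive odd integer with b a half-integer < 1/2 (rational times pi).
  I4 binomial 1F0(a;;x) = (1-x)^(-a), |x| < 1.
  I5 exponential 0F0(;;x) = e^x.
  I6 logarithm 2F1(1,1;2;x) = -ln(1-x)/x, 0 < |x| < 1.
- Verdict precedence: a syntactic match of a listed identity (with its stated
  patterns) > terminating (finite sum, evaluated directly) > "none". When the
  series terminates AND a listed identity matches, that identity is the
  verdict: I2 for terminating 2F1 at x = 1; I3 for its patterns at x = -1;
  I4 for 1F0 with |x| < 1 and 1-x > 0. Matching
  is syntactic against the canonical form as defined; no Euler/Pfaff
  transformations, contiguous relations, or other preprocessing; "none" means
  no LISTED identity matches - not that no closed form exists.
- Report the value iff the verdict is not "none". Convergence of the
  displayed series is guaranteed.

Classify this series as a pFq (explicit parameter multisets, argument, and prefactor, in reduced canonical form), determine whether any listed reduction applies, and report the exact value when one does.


Key step: t_0 = 7/5 here, and the two k-th powers (C = 7/5) combine into one argument.
Consecutive-term ratio: r(k) = (-4/7) * (k+2) / [(k-1/5) (k+1)] - rational in k, leading ratio (-4/7); with t_0 = 7/5, classification follows.

Reduced: x = -4/7, 1F1, upper = {2}, lower = {-1/5}, C = 7/5. Verdict: none - this 1F1 at x = -4/7 matches no listed pattern, and upper {2} holds no stopper.


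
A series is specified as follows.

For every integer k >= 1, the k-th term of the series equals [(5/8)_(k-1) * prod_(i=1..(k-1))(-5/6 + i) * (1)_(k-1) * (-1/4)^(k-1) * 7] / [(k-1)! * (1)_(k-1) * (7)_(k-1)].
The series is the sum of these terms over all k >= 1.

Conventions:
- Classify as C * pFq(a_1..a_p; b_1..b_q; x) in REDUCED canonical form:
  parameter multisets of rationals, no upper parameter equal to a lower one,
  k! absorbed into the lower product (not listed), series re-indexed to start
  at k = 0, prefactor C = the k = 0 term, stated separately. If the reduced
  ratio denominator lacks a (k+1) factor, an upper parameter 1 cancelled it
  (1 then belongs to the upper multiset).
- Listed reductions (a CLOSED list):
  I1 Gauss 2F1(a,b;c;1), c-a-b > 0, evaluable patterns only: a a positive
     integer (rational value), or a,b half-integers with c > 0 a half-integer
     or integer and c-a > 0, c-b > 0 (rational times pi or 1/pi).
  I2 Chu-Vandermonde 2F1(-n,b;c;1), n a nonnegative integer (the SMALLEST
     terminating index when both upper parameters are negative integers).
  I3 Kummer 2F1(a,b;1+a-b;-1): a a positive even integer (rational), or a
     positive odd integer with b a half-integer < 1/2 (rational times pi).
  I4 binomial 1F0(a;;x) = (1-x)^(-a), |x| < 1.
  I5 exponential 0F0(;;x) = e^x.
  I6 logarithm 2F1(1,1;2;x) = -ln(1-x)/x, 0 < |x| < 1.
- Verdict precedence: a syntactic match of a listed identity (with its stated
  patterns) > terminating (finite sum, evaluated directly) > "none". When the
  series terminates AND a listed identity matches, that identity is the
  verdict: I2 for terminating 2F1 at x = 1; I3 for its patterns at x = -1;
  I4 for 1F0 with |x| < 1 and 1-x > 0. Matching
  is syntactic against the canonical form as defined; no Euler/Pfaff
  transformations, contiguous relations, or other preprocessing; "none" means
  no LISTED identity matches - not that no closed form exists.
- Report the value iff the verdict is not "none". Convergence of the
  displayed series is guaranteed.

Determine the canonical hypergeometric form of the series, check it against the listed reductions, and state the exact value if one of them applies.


Prefactor 7, argument -1/4: 2F1 with upper {1/6, 5/8} over lower {7}. Verdict: none - this 2F1 at x = -1/4 matches no listed pattern, and upper {1/6, 5/8} holds no stopper.

The tell: from the first term 7: the denominator's factorial ratio (C = 7) is a lower Pochhammer.
Ratio: r(k) = (-1/4) * (k+1/6) (k+5/8) / [(k+7) (k+1)] - rational in k, leading ratio (-1/4); with t_0 = 7, classification follows.


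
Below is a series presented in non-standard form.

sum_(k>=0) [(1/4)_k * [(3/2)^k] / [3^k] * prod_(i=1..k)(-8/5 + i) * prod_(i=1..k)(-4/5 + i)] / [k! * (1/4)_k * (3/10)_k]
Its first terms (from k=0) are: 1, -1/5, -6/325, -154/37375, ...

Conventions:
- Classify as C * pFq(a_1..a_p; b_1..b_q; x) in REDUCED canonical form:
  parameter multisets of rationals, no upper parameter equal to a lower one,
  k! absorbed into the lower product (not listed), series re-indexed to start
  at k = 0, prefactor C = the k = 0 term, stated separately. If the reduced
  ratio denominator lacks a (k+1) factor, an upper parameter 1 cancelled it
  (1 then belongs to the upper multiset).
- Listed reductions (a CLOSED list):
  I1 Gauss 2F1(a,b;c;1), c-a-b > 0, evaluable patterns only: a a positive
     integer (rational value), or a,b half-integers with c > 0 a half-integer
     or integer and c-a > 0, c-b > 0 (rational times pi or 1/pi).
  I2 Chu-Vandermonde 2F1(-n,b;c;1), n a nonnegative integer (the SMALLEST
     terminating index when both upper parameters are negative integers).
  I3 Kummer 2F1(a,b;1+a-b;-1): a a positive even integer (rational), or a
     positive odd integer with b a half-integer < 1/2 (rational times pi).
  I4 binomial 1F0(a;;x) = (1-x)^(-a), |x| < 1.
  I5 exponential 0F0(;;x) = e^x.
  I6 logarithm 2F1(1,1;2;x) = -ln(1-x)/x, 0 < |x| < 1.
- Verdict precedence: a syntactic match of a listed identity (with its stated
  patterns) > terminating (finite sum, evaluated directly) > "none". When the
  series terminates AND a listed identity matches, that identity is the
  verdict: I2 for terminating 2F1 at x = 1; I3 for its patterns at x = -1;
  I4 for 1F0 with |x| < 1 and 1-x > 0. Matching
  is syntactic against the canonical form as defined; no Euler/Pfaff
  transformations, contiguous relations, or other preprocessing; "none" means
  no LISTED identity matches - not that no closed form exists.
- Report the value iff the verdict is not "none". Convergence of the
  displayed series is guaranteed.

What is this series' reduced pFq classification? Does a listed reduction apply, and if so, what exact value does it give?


Key observation: t_0 being 1, the running product (C = 1, x = 1/2) telescopes to a rising factorial.
Consecutive-term ratio: r(k) = (1/2) * (k-3/5) (k+1/5) / [(k+3/10) (k+1)] - poly over poly, x = (1/2) from leading terms; C = 1 at k = 0.

Classification (C = 1): 2F1 with upper {-3/5, 1/5}, lower {3/10}, argument x = 1/2. Verdict: none - at argument 1/2 the multisets {-3/5, 1/5} ; {3/10} match no listed identity.


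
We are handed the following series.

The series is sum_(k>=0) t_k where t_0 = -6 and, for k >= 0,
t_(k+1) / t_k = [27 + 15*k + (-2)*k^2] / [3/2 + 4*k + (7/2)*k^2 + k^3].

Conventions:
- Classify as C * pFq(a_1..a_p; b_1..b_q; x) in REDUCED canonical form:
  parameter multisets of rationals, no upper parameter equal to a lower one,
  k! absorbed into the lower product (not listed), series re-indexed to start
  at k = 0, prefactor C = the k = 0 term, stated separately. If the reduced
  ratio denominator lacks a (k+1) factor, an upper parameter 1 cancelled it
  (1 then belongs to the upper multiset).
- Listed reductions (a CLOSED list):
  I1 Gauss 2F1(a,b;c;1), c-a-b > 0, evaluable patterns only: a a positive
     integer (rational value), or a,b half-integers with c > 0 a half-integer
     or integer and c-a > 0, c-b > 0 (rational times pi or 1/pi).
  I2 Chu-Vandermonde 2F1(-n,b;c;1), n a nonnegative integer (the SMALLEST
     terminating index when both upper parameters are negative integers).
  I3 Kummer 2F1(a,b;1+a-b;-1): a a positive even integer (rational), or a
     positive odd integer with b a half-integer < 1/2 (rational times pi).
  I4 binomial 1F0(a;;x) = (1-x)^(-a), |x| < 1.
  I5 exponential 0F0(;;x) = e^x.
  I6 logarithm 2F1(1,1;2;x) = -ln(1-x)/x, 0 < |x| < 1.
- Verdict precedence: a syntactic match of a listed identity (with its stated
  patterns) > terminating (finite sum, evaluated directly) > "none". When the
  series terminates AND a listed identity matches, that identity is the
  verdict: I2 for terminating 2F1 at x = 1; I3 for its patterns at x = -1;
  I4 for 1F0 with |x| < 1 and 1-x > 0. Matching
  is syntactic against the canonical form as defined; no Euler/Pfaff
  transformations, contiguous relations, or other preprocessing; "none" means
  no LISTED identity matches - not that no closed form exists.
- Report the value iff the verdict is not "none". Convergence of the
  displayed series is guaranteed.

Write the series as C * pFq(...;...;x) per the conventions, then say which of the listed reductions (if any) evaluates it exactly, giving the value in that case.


Classification (C = -6): 1F1 with upper {-9}, lower {1}, argument x = -2. Verdict: terminating - upper -9 stops the sum at k = 9; the 10 terms are added exactly. Hence: -266522/135.

Structural cue: t_0 being -6, the ratio is unreduced: k + 3/2 divides both sides (prefactor -6).
Adjacent-term ratio: r(k) = (-2) * (k-9) / [(k+1) (k+1)] - rational; roots negated = parameters, x = (-2), C = -6.


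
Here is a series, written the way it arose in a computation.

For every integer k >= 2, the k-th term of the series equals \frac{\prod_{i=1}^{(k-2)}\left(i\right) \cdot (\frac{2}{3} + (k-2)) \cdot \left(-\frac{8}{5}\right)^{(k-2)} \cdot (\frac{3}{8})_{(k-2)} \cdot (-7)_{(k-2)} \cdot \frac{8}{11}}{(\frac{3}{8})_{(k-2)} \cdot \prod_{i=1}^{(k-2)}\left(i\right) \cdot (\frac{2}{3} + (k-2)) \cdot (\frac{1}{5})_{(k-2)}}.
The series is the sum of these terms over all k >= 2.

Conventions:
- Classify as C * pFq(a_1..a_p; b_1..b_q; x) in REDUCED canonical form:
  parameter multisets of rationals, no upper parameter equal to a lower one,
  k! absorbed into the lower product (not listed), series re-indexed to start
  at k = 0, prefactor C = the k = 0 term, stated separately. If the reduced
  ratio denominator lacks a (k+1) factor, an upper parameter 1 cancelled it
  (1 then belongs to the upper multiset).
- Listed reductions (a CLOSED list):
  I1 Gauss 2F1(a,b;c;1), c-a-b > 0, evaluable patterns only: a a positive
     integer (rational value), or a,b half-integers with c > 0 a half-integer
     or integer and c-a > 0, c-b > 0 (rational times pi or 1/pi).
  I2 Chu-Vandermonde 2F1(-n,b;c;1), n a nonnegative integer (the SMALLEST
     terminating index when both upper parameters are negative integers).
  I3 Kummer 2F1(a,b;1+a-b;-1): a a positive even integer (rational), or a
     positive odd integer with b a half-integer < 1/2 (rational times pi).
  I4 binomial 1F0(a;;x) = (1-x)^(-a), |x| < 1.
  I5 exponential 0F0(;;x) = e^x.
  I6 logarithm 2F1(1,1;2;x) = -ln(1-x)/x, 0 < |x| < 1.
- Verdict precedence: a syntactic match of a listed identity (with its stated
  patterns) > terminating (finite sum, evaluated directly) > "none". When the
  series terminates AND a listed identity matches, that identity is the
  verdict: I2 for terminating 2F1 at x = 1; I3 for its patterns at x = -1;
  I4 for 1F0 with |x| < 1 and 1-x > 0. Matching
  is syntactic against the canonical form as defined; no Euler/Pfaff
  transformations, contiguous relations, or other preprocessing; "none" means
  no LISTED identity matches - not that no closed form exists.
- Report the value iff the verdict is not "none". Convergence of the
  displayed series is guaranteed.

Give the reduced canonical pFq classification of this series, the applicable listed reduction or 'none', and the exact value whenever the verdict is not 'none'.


Canonical form: C = \frac{8}{11} times 2F1 with upper {-7, 1}, lower {\frac{1}{5}}, x = -\frac{8}{5}. Verdict: terminating. (-7)_k vanishes past k = 7, leaving a 8-term sum, computed directly. Sum: \frac{32732520}{3751}.

First insight: t_0 being \frac{8}{11}, the running product (prefactor 8/11) telescopes to a rising factorial.
Term ratio: r(k) = -\frac{8}{5} * (k-7) (k+1) / [(k+\frac{1}{5}) (k+1)] ; factor over Q: parameters, x = -\frac{8}{5}, and C = \frac{8}{11}.


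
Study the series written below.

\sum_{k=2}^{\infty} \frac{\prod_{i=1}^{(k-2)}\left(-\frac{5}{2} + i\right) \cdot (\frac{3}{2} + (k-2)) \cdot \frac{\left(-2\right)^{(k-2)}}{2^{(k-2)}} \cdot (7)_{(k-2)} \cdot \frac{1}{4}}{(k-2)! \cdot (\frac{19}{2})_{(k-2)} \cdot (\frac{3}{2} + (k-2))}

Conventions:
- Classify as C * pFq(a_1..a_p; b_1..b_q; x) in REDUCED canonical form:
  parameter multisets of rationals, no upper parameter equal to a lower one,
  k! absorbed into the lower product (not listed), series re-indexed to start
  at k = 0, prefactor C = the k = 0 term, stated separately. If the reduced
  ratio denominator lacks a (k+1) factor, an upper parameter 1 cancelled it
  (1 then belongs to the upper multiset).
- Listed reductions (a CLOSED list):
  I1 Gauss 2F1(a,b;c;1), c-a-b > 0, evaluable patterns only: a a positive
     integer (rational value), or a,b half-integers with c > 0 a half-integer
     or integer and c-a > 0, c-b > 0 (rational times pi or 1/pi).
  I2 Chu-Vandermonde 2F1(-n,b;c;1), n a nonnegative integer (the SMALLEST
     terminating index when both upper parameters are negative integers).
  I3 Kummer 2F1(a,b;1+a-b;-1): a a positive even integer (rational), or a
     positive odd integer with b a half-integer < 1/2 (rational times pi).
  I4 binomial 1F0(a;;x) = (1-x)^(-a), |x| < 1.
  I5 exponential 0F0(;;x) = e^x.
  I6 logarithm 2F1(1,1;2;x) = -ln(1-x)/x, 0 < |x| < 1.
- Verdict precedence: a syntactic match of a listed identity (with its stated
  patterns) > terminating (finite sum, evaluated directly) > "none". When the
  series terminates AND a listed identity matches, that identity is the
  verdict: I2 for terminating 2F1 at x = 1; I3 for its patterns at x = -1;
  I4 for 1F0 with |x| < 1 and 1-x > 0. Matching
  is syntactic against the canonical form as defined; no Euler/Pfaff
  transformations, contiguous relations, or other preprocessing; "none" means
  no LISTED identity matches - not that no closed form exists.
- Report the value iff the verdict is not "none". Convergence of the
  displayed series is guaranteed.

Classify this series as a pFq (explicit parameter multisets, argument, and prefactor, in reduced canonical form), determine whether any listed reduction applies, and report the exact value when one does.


Canonical form: C = \frac{1}{4} times 2F1 with upper {-\frac{3}{2}, 7}, lower {\frac{19}{2}}, x = -1. Verdict: the Kummer evaluation I3 applies (x = -1; c = \frac{19}{2} equals 1+a-b for upper {-\frac{3}{2}, 7}: listed pattern). Exact value: \frac{765765}{4194304} \cdot \pi.

The tell: with t_0 = \frac{1}{4}, the running product (prefactor 1/4) telescopes to a rising factorial.
Step ratio: r(k) = -1 * (k-\frac{3}{2}) (k+7) / [(k+\frac{19}{2}) (k+1)] - rational in k, leading ratio -1; with t_0 = \frac{1}{4}, classification follows.


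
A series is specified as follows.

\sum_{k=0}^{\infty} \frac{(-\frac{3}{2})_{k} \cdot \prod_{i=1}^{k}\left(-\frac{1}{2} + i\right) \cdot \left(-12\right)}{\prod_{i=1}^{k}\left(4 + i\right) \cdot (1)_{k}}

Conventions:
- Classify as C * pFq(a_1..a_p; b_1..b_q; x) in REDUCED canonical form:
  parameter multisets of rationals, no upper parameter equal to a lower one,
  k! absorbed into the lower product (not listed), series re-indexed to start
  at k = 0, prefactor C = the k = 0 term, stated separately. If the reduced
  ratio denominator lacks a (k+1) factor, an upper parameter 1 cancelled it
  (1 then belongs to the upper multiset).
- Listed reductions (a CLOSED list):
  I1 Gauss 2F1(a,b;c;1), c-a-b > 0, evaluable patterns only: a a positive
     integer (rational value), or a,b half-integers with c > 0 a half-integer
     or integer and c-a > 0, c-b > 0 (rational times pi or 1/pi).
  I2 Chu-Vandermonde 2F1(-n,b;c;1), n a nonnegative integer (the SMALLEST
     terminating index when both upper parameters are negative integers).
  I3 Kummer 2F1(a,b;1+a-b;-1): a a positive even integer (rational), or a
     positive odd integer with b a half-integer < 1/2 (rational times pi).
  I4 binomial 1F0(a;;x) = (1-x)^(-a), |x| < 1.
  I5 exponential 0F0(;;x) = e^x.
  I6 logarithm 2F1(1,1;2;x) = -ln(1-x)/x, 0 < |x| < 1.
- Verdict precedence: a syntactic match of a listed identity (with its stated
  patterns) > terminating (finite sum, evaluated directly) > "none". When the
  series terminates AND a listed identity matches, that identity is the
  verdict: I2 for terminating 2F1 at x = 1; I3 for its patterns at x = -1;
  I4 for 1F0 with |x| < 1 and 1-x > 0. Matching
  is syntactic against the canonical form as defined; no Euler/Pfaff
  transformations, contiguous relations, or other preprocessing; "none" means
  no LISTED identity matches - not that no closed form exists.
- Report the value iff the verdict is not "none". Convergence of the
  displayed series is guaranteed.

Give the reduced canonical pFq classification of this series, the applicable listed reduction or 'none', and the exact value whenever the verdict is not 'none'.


Canonical form: C = -12 times 2F1 with upper {-\frac{3}{2}, \frac{1}{2}}, lower {5}, x = 1. Verdict: Gauss (I1, half-integer pattern) applies (x = 1; upper {-\frac{3}{2}, \frac{1}{2}} half-integers, c = 5 in the evaluable pattern). Hence: \left(-\frac{262144}{8085}\right) / \pi.

First insight: from the first term -12: the lower running product (C = -12, x = 1) is a rising factorial.
Consecutive-term ratio: r(k) = 1 * (k-\frac{3}{2}) (k+\frac{1}{2}) / [(k+5) (k+1)] - rational in k. x = 1; t_0 = -12; negate the roots.


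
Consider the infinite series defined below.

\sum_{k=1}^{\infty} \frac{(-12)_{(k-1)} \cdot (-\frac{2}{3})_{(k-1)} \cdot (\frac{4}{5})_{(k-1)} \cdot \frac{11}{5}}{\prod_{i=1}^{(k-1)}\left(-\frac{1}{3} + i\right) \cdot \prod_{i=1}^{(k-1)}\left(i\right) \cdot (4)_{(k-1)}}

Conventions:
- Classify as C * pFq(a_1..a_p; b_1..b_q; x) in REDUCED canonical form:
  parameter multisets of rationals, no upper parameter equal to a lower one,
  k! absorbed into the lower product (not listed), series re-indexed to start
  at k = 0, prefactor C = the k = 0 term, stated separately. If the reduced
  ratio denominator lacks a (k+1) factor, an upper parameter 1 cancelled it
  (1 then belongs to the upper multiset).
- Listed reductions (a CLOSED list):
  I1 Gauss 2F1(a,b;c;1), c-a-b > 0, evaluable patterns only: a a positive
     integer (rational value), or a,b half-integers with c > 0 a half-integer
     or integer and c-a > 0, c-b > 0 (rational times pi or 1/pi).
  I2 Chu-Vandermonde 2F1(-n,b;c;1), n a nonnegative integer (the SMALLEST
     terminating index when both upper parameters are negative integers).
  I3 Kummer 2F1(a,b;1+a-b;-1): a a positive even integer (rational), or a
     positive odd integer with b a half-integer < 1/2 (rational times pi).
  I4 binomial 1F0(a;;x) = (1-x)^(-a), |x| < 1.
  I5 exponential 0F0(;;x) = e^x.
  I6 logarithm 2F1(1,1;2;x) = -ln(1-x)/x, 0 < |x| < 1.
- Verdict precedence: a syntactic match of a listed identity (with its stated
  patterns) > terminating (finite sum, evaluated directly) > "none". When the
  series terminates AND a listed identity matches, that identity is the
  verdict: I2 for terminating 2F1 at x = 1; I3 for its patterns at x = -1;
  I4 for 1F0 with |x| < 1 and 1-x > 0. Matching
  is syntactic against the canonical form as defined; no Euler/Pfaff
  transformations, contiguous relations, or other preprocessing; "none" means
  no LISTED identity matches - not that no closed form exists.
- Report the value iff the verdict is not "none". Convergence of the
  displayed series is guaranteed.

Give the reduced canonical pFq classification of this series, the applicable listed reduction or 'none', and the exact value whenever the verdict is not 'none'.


Reduced: x = 1, 3F2, upper = {-12, -\frac{2}{3}, \frac{4}{5}}, lower = {\frac{2}{3}, 4}, C = \frac{11}{5}. Verdict: terminating - upper -12 stops the sum at k = 12; the 13 terms are added exactly. Its exact value is \frac{1500248733421161}{238647460937500}.

Key step: x = 1 and the lower running product (C = 11/5, x = 1) is a rising factorial.
Step ratio: r(k) = 1 * (k-12) (k-\frac{2}{3}) (k+\frac{4}{5}) / [(k+\frac{2}{3}) (k+4) (k+1)] - rational; roots negated = parameters, x = 1, C = \frac{11}{5}.


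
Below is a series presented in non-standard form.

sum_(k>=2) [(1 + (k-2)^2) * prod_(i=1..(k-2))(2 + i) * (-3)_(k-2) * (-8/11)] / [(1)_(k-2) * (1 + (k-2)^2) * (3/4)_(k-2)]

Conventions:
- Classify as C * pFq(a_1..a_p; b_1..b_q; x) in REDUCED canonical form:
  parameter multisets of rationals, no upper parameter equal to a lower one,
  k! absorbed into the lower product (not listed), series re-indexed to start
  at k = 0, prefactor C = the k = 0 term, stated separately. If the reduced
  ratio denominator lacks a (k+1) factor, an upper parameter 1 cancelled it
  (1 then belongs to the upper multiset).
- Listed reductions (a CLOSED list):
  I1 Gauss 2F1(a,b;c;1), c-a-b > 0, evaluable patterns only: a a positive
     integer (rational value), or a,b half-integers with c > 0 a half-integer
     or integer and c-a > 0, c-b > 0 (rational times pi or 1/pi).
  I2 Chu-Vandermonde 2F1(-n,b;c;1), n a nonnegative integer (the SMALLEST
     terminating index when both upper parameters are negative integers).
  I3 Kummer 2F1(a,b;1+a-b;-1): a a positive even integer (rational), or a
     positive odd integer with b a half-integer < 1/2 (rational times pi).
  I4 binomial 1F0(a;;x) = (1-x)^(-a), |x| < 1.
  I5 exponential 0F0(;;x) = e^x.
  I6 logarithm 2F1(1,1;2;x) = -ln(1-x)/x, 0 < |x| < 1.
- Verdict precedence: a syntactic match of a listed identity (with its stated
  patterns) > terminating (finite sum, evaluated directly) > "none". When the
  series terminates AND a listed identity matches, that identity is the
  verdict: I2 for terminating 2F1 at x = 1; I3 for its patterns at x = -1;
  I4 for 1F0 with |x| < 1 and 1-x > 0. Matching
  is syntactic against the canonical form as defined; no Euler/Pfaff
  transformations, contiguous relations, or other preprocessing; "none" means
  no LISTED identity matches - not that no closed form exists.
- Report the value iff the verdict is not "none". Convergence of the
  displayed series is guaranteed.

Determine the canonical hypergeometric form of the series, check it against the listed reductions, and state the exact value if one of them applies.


x = 1 here; the reduced form reads 2F1, upper {-3, 3}, lower {3/4}, C = -8/11. Verdict: Chu-Vandermonde (I2) matches (terminating 2F1 at x = 1 with n = 3, b = 3, c = 3/4). Hence: 120/847.

Structural cue: with t_0 = -8/11, the running product (C = -8/11, x = 1) telescopes to a rising factorial.
Step ratio: r(k) = 1 * (k-3) (k+3) / [(k+3/4) (k+1)] - rational; roots negated = parameters, x = 1, C = -8/11.


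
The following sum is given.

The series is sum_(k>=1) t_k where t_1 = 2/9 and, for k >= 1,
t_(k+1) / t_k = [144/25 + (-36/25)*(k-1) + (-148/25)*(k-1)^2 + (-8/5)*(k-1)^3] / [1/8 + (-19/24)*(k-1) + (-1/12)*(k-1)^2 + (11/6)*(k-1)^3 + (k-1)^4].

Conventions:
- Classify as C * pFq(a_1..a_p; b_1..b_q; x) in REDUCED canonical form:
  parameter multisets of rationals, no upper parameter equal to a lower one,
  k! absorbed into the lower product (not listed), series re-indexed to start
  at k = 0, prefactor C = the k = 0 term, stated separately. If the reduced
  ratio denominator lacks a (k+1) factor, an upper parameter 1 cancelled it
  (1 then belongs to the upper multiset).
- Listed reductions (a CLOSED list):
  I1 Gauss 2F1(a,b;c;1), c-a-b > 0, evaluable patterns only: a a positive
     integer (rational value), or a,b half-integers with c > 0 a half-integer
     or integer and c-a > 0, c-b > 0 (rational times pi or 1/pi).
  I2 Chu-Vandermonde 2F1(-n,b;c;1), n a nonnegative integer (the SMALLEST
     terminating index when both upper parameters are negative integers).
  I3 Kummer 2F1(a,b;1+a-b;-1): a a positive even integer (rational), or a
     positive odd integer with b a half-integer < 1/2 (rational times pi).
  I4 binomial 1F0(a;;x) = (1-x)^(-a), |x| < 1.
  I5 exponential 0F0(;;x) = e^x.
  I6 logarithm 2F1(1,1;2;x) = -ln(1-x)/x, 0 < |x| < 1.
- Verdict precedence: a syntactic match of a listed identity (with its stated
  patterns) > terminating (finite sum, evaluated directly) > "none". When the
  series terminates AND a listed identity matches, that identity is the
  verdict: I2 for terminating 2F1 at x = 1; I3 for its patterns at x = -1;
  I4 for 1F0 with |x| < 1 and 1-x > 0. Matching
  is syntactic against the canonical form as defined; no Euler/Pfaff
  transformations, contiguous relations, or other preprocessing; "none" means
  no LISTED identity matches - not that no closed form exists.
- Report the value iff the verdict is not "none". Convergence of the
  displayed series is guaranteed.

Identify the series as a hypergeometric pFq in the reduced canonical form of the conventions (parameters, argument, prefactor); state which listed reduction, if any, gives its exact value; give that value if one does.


Classification (C = 2/9): 2F2 with upper {-4/5, 3}, lower {-1/2, -1/6}, argument x = -8/5. Verdict: none - at argument -8/5 the multisets {-4/5, 3} ; {-1/2, -1/6} match no listed identity.

Key observation: x = (-8/5) and cancel k + 3/2 from the displayed ratio first; then prefactor 2/9.
Consecutive-term ratio: r(k) = (-8/5) * (k-4/5) (k+3) / [(k-1/2) (k-1/6) (k+1)] ; factor over Q: parameters, x = (-8/5), and C = 2/9.


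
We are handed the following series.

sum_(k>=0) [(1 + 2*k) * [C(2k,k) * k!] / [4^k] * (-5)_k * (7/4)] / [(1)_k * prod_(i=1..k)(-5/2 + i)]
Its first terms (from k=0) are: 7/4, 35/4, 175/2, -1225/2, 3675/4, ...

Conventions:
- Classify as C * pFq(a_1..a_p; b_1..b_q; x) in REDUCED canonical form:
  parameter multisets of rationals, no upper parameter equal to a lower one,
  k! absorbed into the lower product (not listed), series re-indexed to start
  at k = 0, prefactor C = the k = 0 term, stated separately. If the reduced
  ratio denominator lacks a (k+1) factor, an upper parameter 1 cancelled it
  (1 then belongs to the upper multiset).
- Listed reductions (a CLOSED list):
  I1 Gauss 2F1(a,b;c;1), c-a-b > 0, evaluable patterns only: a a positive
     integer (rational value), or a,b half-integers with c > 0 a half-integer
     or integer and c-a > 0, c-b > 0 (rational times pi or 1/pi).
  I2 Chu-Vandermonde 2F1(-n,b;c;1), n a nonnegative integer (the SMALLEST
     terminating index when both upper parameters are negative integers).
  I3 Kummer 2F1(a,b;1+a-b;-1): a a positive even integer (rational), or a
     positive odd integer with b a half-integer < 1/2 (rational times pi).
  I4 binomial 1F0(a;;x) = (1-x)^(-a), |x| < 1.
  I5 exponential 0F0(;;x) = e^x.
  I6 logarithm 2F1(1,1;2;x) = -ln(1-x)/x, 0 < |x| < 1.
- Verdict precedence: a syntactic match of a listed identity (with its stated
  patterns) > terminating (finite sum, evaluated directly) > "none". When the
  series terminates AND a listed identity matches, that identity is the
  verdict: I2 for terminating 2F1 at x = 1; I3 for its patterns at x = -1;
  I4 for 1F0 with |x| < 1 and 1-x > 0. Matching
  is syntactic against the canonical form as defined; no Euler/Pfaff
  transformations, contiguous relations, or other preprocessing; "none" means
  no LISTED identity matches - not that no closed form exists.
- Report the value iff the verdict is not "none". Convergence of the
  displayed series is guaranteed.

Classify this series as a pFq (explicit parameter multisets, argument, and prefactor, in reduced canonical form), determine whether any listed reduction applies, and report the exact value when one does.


Classification (C = 7/4): 2F1 with upper {-5, 3/2}, lower {-3/2}, argument x = 1. Verdict (x = 1): Chu-Vandermonde (I2) applies (terminating 2F1 at x = 1 with n = 5, b = 3/2, c = -3/2). Value: 0.

The tell: with t_0 = 7/4, (1)_k (C = 7/4, x = 1) is k! itself.
Adjacent-term ratio: r(k) = 1 * (k-5) (k+3/2) / [(k-3/2) (k+1)] - rational; roots negated = parameters, x = 1, C = 7/4.
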